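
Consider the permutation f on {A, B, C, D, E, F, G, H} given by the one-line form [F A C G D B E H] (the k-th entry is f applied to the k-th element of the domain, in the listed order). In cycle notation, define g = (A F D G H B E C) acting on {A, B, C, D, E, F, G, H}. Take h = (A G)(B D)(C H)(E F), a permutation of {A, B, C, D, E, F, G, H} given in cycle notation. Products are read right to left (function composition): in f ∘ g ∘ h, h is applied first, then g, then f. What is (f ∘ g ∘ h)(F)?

Chase F: h(F) = E; g(E) = C; f(C) = C. Hence (f ∘ g ∘ h)(F) = C.

C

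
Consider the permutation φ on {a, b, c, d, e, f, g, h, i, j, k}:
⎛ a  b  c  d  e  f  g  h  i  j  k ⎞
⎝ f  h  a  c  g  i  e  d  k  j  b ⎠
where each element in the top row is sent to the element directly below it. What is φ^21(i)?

c

Tracing i → k → … returns to i after 8 steps, so i lies in an 8-cycle (a, f, i, k, b, h, d, c).
Powers repeat with period 8 on this cycle, and 21 mod 8 = 5, so φ^21(i) = φ^5(i).
Advancing 5 steps from i: i → k → b → h → d → c.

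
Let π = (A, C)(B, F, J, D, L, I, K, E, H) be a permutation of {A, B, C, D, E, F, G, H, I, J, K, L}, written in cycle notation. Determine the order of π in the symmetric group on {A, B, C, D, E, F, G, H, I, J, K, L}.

18

The cycle type of π is (9, 2, 1).
The order of π is the least common multiple of its cycle lengths: lcm(9, 2) = 18.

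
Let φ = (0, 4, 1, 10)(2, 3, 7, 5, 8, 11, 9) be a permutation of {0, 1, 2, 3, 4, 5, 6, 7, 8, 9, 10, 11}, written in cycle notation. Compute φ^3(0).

0 lies in the 4-cycle (0, 4, 1, 10).
Stepping 3 places around the cycle: 0 → 4 → 1 → 10.

10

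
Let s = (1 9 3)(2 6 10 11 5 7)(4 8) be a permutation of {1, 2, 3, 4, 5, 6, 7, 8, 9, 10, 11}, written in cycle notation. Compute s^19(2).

6

2 lies in the 6-cycle (2 6 10 11 5 7).
On a 6-cycle, s^6 is the identity, so s^19 = s^1 there (19 ≡ 1 mod 6).
Advancing 1 step from 2: 2 → 6.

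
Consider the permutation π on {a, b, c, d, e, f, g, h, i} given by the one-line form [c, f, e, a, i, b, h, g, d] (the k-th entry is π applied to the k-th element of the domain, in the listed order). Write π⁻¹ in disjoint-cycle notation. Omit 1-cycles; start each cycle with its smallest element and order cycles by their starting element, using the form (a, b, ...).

(a, d, i, e, c)(b, f)(g, h)

First write π in disjoint cycles: (a, c, e, i, d)(b, f)(g, h).
The inverse reverses every cycle; in canonical form, π⁻¹ = (a, d, i, e, c)(b, f)(g, h).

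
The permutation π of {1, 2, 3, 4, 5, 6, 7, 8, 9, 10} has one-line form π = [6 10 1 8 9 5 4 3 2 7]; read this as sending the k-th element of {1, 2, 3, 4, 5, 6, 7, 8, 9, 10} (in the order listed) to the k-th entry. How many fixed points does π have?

No element satisfies π(x) = x, so there are 0 fixed points.

0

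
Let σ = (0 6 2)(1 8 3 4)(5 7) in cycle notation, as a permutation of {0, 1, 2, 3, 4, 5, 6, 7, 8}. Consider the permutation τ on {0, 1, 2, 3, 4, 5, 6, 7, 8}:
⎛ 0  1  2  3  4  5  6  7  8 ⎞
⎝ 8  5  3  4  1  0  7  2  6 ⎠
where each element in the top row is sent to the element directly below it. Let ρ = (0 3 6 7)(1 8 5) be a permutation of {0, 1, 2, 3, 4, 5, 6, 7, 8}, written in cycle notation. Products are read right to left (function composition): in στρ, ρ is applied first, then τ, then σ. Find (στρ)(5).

7

Chase 5: ρ(5) = 1; τ(1) = 5; σ(5) = 7. Hence (στρ)(5) = 7.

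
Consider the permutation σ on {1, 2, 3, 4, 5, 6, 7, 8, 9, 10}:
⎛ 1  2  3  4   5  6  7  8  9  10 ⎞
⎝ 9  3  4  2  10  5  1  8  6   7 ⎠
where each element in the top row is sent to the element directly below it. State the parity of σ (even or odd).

odd

In disjoint-cycle form the cycle lengths are 6, 3, 1.
A cycle of length ℓ contributes ℓ−1 transpositions, so σ is a product of 5 + 2 = 7 transpositions — odd.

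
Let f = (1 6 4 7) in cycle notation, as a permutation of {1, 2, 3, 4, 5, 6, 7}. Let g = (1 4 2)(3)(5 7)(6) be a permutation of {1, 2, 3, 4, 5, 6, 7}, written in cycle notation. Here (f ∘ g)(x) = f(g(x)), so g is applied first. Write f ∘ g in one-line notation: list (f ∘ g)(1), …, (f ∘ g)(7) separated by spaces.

7 6 3 2 1 4 5

Chase each element through g then f: 1 → 4 → 7; 2 → 1 → 6; 3 → 3 → 3; 4 → 2 → 2; 5 → 7 → 1; 6 → 6 → 4; 7 → 5 → 5.
Collecting the images, f ∘ g = [7 6 3 2 1 4 5].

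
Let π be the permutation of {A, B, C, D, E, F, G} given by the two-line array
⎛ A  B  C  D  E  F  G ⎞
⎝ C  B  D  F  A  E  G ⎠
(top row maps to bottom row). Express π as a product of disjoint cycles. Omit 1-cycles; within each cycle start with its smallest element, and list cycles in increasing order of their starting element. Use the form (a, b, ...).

(A, C, D, F, E)

Iterating π from A gives A → C → D → F → E → A; that is the 5-cycle (A, C, D, F, E).
Continuing from each remaining unvisited element yields (A, C, D, F, E).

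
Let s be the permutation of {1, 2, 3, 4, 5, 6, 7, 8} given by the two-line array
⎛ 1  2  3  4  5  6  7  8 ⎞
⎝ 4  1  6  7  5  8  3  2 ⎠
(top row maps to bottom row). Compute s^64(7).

3

Tracing 7 → 3 → … returns to 7 after 7 steps, so 7 lies in a 7-cycle (1, 4, 7, 3, 6, 8, 2).
Powers repeat with period 7 on this cycle, and 64 mod 7 = 1, so s^64(7) = s^1(7).
Stepping 1 place around the cycle: 7 → 3.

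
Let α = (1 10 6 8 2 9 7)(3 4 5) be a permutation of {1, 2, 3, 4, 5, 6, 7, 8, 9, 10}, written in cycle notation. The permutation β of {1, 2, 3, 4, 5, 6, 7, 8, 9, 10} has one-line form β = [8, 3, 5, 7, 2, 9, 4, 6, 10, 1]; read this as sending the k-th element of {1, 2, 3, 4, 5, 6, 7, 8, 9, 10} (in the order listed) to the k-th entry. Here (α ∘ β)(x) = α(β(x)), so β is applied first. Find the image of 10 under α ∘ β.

β(10) = 1, then α(1) = 10; composing gives (α ∘ β)(10) = 10.

10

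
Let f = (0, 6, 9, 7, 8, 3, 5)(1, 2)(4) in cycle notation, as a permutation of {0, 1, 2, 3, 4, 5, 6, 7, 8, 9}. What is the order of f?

14

The cycle type of f is (7, 2, 1).
Since disjoint cycles commute, ord(f) = lcm(7, 2) = 14.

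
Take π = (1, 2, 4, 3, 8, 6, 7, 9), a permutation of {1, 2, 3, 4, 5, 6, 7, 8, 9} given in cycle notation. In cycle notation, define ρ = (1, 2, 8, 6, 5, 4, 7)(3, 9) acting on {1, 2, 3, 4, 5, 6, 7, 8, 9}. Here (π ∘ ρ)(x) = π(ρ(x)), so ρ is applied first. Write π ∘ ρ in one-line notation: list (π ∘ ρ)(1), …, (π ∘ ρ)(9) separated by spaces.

4 6 1 9 3 5 2 7 8

(π ∘ ρ)(x) = π(ρ(x)). Computing each image: π(ρ(1)) = π(2) = 4, π(ρ(2)) = π(8) = 6, π(ρ(3)) = π(9) = 1, π(ρ(4)) = π(7) = 9, π(ρ(5)) = π(4) = 3, π(ρ(6)) = π(5) = 5, π(ρ(7)) = π(1) = 2, π(ρ(8)) = π(6) = 7, π(ρ(9)) = π(3) = 8.
Hence π ∘ ρ = [4 6 1 9 3 5 2 7 8].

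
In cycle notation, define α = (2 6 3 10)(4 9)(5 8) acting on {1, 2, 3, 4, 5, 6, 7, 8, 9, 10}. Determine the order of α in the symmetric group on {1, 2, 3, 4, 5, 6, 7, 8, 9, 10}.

4

The disjoint cycles have lengths 4, 2, 2, 1, 1.
The order of α is the least common multiple of its cycle lengths: lcm(4, 2, 2) = 4.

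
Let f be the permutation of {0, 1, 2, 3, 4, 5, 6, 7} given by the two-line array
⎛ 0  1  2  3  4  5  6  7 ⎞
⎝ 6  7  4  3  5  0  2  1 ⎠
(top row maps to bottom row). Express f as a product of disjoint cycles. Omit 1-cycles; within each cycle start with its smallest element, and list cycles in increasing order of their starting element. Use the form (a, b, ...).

Start at 0 and follow images: 0 → 6 → 2 → 4 → 5 → 0, giving the cycle (0, 6, 2, 4, 5).
Continuing from each remaining unvisited element yields (0, 6, 2, 4, 5)(1, 7).

(0, 6, 2, 4, 5)(1, 7)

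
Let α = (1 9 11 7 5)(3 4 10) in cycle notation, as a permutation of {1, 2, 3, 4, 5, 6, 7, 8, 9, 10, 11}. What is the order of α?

The disjoint cycles have lengths 5, 3, 1, 1, 1.
The order of α is the least common multiple of its cycle lengths: lcm(5, 3) = 15.

15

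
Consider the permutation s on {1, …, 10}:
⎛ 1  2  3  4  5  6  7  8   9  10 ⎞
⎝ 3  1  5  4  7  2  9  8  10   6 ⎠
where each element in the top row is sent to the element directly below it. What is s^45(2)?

9

Tracing 2 → 1 → … returns to 2 after 8 steps, so 2 lies in an 8-cycle (1 3 5 7 9 10 6 2).
Powers repeat with period 8 on this cycle, and 45 mod 8 = 5, so s^45(2) = s^5(2).
Stepping 5 places around the cycle: 2 → 1 → 3 → 5 → 7 → 9.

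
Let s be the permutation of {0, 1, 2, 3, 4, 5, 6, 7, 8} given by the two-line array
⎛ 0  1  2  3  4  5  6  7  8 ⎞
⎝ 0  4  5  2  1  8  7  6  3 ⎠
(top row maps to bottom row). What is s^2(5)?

3

Tracing 5 → 8 → … returns to 5 after 4 steps, so 5 lies in a 4-cycle (2, 5, 8, 3).
Advancing 2 steps from 5: 5 → 8 → 3.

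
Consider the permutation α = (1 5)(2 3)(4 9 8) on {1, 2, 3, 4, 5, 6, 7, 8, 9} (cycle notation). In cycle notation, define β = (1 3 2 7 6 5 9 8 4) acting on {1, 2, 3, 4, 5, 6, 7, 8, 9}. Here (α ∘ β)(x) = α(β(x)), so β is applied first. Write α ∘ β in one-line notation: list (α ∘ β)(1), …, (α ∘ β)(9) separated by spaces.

2 7 3 5 8 1 6 9 4

For each element, apply β then α: 1 → 3 → 2; 2 → 7 → 7; 3 → 2 → 3; 4 → 1 → 5; 5 → 9 → 8; 6 → 5 → 1; 7 → 6 → 6; 8 → 4 → 9; 9 → 8 → 4.
Collecting the images, α ∘ β = [2 7 3 5 8 1 6 9 4].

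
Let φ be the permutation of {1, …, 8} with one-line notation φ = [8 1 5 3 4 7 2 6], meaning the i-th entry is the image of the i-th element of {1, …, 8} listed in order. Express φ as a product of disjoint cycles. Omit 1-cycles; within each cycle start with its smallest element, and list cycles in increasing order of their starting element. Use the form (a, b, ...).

(1, 8, 6, 7, 2)(3, 5, 4)

From 1: 1 → 8 → 6 → 7 → 2 → 1, closing the cycle (1, 8, 6, 7, 2).
Continuing from each remaining unvisited element yields (1, 8, 6, 7, 2)(3, 5, 4).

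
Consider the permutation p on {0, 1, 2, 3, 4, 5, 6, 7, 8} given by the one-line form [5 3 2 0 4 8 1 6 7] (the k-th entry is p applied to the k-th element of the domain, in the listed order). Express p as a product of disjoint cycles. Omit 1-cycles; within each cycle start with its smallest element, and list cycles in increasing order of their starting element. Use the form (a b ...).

From 0: 0 → 5 → 8 → 7 → 6 → 1 → 3 → 0, closing the cycle (0 5 8 7 6 1 3).
Repeating from the next unused element and collecting all non-trivial cycles gives (0 5 8 7 6 1 3).

(0 5 8 7 6 1 3)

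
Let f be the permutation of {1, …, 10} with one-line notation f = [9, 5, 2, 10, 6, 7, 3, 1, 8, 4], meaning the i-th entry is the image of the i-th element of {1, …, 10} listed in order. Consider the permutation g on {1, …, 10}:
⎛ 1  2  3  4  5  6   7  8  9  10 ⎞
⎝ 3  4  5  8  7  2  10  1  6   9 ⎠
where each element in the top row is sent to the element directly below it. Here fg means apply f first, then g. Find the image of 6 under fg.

10

First apply f: f(6) = 7, then g(7) = 10. Thus (fg)(6) = 10.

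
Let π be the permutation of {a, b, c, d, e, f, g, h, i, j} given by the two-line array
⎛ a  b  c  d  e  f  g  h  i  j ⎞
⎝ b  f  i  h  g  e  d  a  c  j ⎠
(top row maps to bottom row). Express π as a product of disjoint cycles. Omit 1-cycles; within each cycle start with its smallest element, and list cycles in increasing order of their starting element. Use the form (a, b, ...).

Start at a and follow images: a → b → f → e → g → d → h → a, giving the cycle (a, b, f, e, g, d, h).
Repeating from the next unused element and collecting all non-trivial cycles gives (a, b, f, e, g, d, h)(c, i).

(a, b, f, e, g, d, h)(c, i)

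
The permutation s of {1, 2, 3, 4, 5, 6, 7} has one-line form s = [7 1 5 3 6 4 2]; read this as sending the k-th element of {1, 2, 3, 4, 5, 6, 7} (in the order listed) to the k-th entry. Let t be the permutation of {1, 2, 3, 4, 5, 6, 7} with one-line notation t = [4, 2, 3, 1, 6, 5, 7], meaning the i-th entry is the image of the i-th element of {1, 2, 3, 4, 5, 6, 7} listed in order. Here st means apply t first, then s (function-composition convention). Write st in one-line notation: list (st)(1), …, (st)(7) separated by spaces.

For each element, apply t then s: 1 → 4 → 3; 2 → 2 → 1; 3 → 3 → 5; 4 → 1 → 7; 5 → 6 → 4; 6 → 5 → 6; 7 → 7 → 2.
Collecting the images, st = [3 1 5 7 4 6 2].

3 1 5 7 4 6 2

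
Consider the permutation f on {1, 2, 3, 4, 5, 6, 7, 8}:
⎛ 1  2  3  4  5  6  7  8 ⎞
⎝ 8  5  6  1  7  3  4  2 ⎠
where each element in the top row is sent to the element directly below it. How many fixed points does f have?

0

No element satisfies f(x) = x, so there are 0 fixed points.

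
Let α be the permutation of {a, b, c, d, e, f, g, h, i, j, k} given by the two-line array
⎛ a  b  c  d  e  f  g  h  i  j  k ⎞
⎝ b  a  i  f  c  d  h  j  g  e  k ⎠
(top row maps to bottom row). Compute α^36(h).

Tracing h → j → … returns to h after 6 steps, so h lies in a 6-cycle (c, i, g, h, j, e).
On a 6-cycle, α^6 is the identity, so α^36 = α^0 there (36 ≡ 0 mod 6).
So α^36(h) = h.

h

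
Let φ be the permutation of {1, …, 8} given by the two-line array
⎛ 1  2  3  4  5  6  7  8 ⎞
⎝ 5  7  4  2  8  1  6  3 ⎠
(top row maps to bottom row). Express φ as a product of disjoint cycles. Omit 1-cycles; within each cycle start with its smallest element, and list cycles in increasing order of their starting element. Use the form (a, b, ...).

(1, 5, 8, 3, 4, 2, 7, 6)

From 1: 1 → 5 → 8 → 3 → 4 → 2 → 7 → 6 → 1, closing the cycle (1, 5, 8, 3, 4, 2, 7, 6).
Repeating from the next unused element and collecting all non-trivial cycles gives (1, 5, 8, 3, 4, 2, 7, 6).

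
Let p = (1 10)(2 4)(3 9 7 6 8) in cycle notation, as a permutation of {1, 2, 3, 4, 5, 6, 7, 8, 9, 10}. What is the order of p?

The disjoint cycles have lengths 5, 2, 2, 1.
The order is lcm(5, 2, 2) = 10.

10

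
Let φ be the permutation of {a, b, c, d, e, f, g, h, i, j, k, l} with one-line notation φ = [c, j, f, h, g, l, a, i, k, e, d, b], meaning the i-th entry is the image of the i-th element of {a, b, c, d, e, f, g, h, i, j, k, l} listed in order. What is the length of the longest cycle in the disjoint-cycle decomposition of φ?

Decomposing into disjoint cycles gives (a, c, f, l, b, j, e, g)(d, h, i, k); the longest has length 8.

8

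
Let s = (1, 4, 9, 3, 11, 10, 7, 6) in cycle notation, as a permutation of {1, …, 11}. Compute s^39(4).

1

4 lies in the 8-cycle (1, 4, 9, 3, 11, 10, 7, 6).
On an 8-cycle, s^8 is the identity, so s^39 = s^7 there (39 ≡ 7 mod 8).
Stepping 7 places around the cycle: 4 → 9 → 3 → 11 → 10 → 7 → 6 → 1.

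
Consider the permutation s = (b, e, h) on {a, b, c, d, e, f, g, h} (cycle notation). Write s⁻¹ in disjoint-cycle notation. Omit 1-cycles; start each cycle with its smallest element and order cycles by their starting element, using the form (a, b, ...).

(b, h, e)

The inverse reverses each cycle.
After reversing and putting each cycle's least element first, s⁻¹ = (b, h, e).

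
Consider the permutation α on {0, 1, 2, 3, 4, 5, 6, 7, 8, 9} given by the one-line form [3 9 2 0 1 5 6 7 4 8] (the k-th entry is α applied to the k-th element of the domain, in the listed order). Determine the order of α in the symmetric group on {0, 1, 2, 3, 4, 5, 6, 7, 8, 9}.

4

Writing α as disjoint cycles, the cycle lengths are 4, 2, 1, 1, 1, 1.
Since disjoint cycles commute, ord(α) = lcm(4, 2) = 4.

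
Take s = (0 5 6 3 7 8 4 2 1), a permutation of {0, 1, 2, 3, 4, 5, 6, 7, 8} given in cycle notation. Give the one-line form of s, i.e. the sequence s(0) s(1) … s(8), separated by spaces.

5 0 1 7 2 6 3 8 4

Reading each image from the cycles: 0↦5, 1↦0, 2↦1, 3↦7, 4↦2, 5↦6, 6↦3, 7↦8, 8↦4.
Listing these in domain order gives 5 0 1 7 2 6 3 8 4.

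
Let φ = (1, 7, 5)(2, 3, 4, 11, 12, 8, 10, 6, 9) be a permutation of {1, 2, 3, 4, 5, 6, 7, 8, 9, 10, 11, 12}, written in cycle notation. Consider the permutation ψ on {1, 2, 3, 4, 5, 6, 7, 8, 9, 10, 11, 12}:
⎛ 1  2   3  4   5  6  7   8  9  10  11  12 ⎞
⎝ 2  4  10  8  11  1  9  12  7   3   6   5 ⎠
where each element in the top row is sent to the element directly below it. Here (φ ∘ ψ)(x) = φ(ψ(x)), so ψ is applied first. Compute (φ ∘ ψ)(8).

ψ(8) = 12, then φ(12) = 8; composing gives (φ ∘ ψ)(8) = 8.

8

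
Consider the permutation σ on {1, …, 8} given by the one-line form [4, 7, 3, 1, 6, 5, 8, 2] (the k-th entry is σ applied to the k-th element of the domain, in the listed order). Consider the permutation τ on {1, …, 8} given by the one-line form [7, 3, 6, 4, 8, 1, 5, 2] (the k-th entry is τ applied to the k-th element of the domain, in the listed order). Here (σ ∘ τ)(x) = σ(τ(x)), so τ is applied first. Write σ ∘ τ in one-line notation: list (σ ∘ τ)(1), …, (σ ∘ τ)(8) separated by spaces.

(σ ∘ τ)(x) = σ(τ(x)). Computing each image: σ(τ(1)) = σ(7) = 8, σ(τ(2)) = σ(3) = 3, σ(τ(3)) = σ(6) = 5, σ(τ(4)) = σ(4) = 1, σ(τ(5)) = σ(8) = 2, σ(τ(6)) = σ(1) = 4, σ(τ(7)) = σ(5) = 6, σ(τ(8)) = σ(2) = 7.
Hence σ ∘ τ = [8 3 5 1 2 4 6 7].

8 3 5 1 2 4 6 7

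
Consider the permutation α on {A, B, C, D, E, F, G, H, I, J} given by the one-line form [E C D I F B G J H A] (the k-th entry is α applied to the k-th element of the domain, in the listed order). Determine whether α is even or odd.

even

In disjoint-cycle form the cycle lengths are 9, 1.
A cycle is odd iff its length is even; α has 0 even-length cycles, so sgn(α) = (−1)^0 and α is even.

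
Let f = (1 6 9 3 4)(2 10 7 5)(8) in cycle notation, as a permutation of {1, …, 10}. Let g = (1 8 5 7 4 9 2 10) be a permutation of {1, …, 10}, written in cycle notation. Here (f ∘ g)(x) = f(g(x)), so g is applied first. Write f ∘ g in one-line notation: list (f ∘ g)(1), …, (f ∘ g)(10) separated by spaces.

8 7 4 3 5 9 1 2 10 6

Chase each element through g then f: 1 → 8 → 8; 2 → 10 → 7; 3 → 3 → 4; 4 → 9 → 3; 5 → 7 → 5; 6 → 6 → 9; 7 → 4 → 1; 8 → 5 → 2; 9 → 2 → 10; 10 → 1 → 6.
Collecting the images, f ∘ g = [8 7 4 3 5 9 1 2 10 6].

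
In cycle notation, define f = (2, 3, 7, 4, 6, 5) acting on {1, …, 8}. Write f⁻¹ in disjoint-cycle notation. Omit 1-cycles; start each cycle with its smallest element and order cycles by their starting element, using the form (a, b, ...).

Inverting a permutation written in cycle notation just reverses the order within every cycle.
After reversing and putting each cycle's least element first, f⁻¹ = (2, 5, 6, 4, 7, 3).

(2, 5, 6, 4, 7, 3)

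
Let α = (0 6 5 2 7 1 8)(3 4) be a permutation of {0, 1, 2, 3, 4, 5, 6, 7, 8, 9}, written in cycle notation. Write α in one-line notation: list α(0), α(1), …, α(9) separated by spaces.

6 8 7 4 3 2 5 1 0 9

Each element maps to the next entry in its cycle (wrapping to the front): 0→6, 1→8, 2→7, 3→4, 4→3, 5→2, 6→5, 7→1, 8→0, 9→9.
So the one-line form is 6 8 7 4 3 2 5 1 0 9.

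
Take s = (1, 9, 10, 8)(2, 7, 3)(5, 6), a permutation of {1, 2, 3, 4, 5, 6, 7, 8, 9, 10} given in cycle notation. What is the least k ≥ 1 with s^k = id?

The cycle type of s is (4, 3, 2, 1).
The order is lcm(4, 3, 2) = 12.

12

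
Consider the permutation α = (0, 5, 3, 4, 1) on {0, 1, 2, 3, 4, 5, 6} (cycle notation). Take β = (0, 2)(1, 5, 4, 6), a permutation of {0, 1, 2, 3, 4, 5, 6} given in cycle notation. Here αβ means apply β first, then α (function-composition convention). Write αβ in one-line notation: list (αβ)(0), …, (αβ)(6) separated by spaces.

2 3 5 4 6 1 0

(αβ)(x) = α(β(x)). Computing each image: α(β(0)) = α(2) = 2, α(β(1)) = α(5) = 3, α(β(2)) = α(0) = 5, α(β(3)) = α(3) = 4, α(β(4)) = α(6) = 6, α(β(5)) = α(4) = 1, α(β(6)) = α(1) = 0.
Hence αβ = [2 3 5 4 6 1 0].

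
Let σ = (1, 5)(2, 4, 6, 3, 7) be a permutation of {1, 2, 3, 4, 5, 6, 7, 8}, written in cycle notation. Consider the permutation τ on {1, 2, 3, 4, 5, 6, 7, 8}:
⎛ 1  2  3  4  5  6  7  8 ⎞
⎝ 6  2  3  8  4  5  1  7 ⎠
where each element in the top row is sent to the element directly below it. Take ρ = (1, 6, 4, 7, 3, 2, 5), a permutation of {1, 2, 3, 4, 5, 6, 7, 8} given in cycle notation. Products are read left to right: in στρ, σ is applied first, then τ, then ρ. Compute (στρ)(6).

2

Apply the permutations in order: σ(6) = 3, then τ(3) = 3, then ρ(3) = 2. So (στρ)(6) = 2.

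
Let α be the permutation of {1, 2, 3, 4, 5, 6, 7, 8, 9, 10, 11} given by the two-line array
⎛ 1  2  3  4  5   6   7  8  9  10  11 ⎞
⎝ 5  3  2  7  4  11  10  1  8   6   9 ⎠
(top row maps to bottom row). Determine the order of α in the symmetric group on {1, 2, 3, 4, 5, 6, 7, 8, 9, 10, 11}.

18

The disjoint-cycle form of α has cycle lengths 9, 2.
The order of α is the least common multiple of its cycle lengths: lcm(9, 2) = 18.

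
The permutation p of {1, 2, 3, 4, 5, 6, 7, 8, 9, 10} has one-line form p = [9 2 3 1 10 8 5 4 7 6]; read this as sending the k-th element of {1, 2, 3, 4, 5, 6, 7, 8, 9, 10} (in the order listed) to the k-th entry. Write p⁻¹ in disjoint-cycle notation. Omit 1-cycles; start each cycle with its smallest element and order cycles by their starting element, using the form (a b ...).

(1 4 8 6 10 5 7 9)

The cycle decomposition of p is (1 9 7 5 10 6 8 4).
The inverse reverses every cycle; in canonical form, p⁻¹ = (1 4 8 6 10 5 7 9).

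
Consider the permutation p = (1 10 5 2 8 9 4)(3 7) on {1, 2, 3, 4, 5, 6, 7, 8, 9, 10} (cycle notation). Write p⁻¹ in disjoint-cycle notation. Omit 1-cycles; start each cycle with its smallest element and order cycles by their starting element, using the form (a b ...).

The inverse reverses each cycle.
Reversing each cycle of p and rotating so the smallest element leads gives (1 4 9 8 2 5 10)(3 7).

(1 4 9 8 2 5 10)(3 7)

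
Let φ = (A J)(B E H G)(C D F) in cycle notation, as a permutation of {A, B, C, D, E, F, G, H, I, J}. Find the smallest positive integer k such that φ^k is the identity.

12

The cycle type of φ is (4, 3, 2, 1).
The order of φ is the least common multiple of its cycle lengths: lcm(4, 3, 2) = 12.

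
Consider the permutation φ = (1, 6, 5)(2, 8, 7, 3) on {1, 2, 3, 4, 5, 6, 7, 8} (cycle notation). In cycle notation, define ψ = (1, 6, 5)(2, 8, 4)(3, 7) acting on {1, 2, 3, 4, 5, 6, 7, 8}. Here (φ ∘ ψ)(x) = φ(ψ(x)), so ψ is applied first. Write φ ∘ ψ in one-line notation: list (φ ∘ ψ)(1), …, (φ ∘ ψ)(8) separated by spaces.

(φ ∘ ψ)(x) = φ(ψ(x)). Computing each image: φ(ψ(1)) = φ(6) = 5, φ(ψ(2)) = φ(8) = 7, φ(ψ(3)) = φ(7) = 3, φ(ψ(4)) = φ(2) = 8, φ(ψ(5)) = φ(1) = 6, φ(ψ(6)) = φ(5) = 1, φ(ψ(7)) = φ(3) = 2, φ(ψ(8)) = φ(4) = 4.
Hence φ ∘ ψ = [5 7 3 8 6 1 2 4].

5 7 3 8 6 1 2 4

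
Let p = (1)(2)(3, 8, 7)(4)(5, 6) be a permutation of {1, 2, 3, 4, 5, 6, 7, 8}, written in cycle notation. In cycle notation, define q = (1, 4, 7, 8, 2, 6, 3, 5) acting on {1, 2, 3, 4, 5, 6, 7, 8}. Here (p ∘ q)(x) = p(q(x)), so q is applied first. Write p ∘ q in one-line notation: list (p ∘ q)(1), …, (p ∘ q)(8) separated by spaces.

Chase each element through q then p: 1 → 4 → 4; 2 → 6 → 5; 3 → 5 → 6; 4 → 7 → 3; 5 → 1 → 1; 6 → 3 → 8; 7 → 8 → 7; 8 → 2 → 2.
Collecting the images, p ∘ q = [4 5 6 3 1 8 7 2].

4 5 6 3 1 8 7 2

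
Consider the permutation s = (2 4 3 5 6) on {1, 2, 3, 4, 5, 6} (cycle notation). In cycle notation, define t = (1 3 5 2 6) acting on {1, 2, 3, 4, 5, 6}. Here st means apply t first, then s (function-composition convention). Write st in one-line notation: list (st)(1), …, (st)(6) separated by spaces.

5 2 6 3 4 1

Chase each element through t then s: 1 → 3 → 5; 2 → 6 → 2; 3 → 5 → 6; 4 → 4 → 3; 5 → 2 → 4; 6 → 1 → 1.
Collecting the images, st = [5 2 6 3 4 1].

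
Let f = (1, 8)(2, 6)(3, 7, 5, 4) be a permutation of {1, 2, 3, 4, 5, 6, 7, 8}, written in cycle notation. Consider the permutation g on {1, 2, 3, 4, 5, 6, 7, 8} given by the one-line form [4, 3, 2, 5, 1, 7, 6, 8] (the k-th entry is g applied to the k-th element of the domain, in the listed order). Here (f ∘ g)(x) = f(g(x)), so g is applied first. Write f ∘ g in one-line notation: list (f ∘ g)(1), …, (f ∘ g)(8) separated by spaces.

3 7 6 4 8 5 2 1

(f ∘ g)(x) = f(g(x)). Computing each image: f(g(1)) = f(4) = 3, f(g(2)) = f(3) = 7, f(g(3)) = f(2) = 6, f(g(4)) = f(5) = 4, f(g(5)) = f(1) = 8, f(g(6)) = f(7) = 5, f(g(7)) = f(6) = 2, f(g(8)) = f(8) = 1.
Hence f ∘ g = [3 7 6 4 8 5 2 1].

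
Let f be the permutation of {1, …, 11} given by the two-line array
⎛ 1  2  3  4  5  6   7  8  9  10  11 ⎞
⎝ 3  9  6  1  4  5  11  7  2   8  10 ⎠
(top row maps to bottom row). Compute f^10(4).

4

Tracing 4 → 1 → … returns to 4 after 5 steps, so 4 lies in a 5-cycle (1 3 6 5 4).
Since the cycle has length 5, f^10 acts on it the same as f^0 (10 mod 5 = 0).
So f^10(4) = 4.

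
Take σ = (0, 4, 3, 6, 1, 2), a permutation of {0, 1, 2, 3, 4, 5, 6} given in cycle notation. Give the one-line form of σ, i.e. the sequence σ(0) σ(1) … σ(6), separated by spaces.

4 2 0 6 3 5 1

Reading each image from the cycles: 0↦4, 1↦2, 2↦0, 3↦6, 4↦3, 5↦5, 6↦1.
So the one-line form is 4 2 0 6 3 5 1.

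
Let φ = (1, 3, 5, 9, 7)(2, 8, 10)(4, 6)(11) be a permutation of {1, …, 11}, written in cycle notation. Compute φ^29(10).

8

10 lies in the 3-cycle (2, 8, 10).
Powers repeat with period 3 on this cycle, and 29 mod 3 = 2, so φ^29(10) = φ^2(10).
Advancing 2 steps from 10: 10 → 2 → 8.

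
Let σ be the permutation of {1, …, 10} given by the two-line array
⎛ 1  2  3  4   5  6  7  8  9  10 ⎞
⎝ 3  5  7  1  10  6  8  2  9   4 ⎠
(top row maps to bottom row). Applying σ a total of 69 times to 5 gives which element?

7

Tracing 5 → 10 → … returns to 5 after 8 steps, so 5 lies in an 8-cycle (1 3 7 8 2 5 10 4).
Powers repeat with period 8 on this cycle, and 69 mod 8 = 5, so σ^69(5) = σ^5(5).
Stepping 5 places around the cycle: 5 → 10 → 4 → 1 → 3 → 7.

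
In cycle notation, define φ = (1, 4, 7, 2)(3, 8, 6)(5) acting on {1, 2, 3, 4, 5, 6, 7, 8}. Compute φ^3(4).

1

4 lies in the 4-cycle (1, 4, 7, 2).
Stepping 3 places around the cycle: 4 → 7 → 2 → 1.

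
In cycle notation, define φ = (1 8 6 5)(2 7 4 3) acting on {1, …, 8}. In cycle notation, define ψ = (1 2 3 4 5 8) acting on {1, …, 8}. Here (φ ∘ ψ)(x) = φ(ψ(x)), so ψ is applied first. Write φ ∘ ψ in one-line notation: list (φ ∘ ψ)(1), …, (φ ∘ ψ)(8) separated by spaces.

7 2 3 1 6 5 4 8

Chase each element through ψ then φ: 1 → 2 → 7; 2 → 3 → 2; 3 → 4 → 3; 4 → 5 → 1; 5 → 8 → 6; 6 → 6 → 5; 7 → 7 → 4; 8 → 1 → 8.
Collecting the images, φ ∘ ψ = [7 2 3 1 6 5 4 8].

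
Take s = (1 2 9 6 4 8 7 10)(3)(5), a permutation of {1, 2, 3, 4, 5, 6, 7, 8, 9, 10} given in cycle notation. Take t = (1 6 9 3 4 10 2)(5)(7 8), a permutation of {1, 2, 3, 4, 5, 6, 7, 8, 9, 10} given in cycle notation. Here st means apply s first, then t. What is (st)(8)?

8

(st)(8) = t(s(8)). s(8) = 7, then t(7) = 8. So (st)(8) = 8.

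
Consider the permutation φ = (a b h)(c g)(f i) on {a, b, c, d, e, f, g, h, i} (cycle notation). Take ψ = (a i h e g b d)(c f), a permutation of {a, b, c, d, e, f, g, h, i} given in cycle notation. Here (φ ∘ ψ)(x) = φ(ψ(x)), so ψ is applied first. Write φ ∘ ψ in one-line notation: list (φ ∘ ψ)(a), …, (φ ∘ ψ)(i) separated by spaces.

f d i b c g h e a

(φ ∘ ψ)(x) = φ(ψ(x)). Computing each image: φ(ψ(a)) = φ(i) = f, φ(ψ(b)) = φ(d) = d, φ(ψ(c)) = φ(f) = i, φ(ψ(d)) = φ(a) = b, φ(ψ(e)) = φ(g) = c, φ(ψ(f)) = φ(c) = g, φ(ψ(g)) = φ(b) = h, φ(ψ(h)) = φ(e) = e, φ(ψ(i)) = φ(h) = a.
Hence φ ∘ ψ = [f d i b c g h e a].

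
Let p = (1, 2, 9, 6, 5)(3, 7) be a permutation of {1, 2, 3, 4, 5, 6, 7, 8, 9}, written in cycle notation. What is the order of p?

10

The cycle type of p is (5, 2, 1, 1).
The order of p is the least common multiple of its cycle lengths: lcm(5, 2) = 10.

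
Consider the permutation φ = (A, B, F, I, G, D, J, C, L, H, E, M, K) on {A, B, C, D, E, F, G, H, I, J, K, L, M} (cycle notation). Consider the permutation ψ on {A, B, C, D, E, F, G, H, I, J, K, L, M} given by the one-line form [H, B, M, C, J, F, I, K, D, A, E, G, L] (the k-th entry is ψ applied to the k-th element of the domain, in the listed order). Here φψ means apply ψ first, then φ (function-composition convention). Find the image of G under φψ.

G

ψ(G) = I, then φ(I) = G; composing gives (φψ)(G) = G.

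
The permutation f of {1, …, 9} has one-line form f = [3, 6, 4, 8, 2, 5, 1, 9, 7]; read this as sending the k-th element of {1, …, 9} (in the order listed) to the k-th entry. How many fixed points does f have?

No element satisfies f(x) = x, so there are 0 fixed points.

0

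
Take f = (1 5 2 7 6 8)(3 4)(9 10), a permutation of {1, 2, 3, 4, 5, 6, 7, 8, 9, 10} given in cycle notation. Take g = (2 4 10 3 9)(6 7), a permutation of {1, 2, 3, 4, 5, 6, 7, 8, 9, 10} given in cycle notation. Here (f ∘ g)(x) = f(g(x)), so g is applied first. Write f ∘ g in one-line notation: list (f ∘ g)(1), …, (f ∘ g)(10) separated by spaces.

5 3 10 9 2 6 8 1 7 4

Chase each element through g then f: 1 → 1 → 5; 2 → 4 → 3; 3 → 9 → 10; 4 → 10 → 9; 5 → 5 → 2; 6 → 7 → 6; 7 → 6 → 8; 8 → 8 → 1; 9 → 2 → 7; 10 → 3 → 4.
So f ∘ g in one-line form is 5 3 10 9 2 6 8 1 7 4.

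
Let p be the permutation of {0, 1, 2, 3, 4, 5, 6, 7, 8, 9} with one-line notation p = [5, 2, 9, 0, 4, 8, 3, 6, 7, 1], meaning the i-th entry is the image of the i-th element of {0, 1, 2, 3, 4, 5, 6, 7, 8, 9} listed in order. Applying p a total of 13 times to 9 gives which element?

Tracing 9 → 1 → … returns to 9 after 3 steps, so 9 lies in a 3-cycle (1 2 9).
Since the cycle has length 3, p^13 acts on it the same as p^1 (13 mod 3 = 1).
Stepping 1 place around the cycle: 9 → 1.

1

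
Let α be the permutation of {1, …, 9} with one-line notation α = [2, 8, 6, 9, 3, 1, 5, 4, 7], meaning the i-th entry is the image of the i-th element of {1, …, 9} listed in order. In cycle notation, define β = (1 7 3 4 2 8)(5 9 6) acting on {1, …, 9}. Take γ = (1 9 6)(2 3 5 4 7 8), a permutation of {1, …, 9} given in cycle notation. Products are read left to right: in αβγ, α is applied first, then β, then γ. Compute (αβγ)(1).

2

(αβγ)(1) = γ(β(α(1))). α(1) = 2, then β(2) = 8, then γ(8) = 2, so the result is 2.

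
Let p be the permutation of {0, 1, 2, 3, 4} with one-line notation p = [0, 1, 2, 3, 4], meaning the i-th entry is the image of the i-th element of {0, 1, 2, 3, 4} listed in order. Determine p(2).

2 is element number 3 of the domain, and entry number 3 of the one-line form is 2, so p(2) = 2.

2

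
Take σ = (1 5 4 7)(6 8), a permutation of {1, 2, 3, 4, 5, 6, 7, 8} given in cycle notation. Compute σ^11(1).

7

1 lies in the 4-cycle (1 5 4 7).
Powers repeat with period 4 on this cycle, and 11 mod 4 = 3, so σ^11(1) = σ^3(1).
Stepping 3 places around the cycle: 1 → 5 → 4 → 7.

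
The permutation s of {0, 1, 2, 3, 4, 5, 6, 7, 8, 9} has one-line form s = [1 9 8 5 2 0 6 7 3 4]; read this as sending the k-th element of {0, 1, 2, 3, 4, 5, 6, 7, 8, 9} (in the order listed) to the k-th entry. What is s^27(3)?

Tracing 3 → 5 → … returns to 3 after 8 steps, so 3 lies in an 8-cycle (0, 1, 9, 4, 2, 8, 3, 5).
Since the cycle has length 8, s^27 acts on it the same as s^3 (27 mod 8 = 3).
Advancing 3 steps from 3: 3 → 5 → 0 → 1.

1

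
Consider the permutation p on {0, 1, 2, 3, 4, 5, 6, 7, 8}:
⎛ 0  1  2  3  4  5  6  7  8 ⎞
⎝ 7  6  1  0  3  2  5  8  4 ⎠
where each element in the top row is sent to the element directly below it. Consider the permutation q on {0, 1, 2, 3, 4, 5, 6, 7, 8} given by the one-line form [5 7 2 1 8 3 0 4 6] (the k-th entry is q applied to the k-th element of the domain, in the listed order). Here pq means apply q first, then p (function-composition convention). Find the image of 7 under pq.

First apply q: q(7) = 4, then p(4) = 3. Thus (pq)(7) = 3.

3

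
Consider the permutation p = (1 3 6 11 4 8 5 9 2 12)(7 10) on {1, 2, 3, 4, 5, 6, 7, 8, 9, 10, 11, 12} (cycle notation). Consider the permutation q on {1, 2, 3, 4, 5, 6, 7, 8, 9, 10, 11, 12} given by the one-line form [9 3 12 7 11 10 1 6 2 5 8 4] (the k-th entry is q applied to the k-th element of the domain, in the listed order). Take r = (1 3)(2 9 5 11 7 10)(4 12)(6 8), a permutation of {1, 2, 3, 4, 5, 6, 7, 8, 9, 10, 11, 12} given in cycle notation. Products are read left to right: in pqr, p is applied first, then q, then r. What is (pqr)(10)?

3

(pqr)(10) = r(q(p(10))). p(10) = 7, then q(7) = 1, then r(1) = 3, so the result is 3.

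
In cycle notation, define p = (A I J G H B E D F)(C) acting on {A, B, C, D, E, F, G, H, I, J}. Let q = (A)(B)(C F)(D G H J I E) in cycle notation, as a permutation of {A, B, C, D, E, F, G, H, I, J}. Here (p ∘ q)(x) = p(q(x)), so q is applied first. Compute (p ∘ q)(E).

F

First apply q: q(E) = D, then p(D) = F. Thus (p ∘ q)(E) = F.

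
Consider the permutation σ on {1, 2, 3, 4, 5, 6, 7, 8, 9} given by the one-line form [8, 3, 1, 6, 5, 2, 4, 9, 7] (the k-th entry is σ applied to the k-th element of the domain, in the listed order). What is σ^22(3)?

6

Tracing 3 → 1 → … returns to 3 after 8 steps, so 3 lies in an 8-cycle (1 8 9 7 4 6 2 3).
Powers repeat with period 8 on this cycle, and 22 mod 8 = 6, so σ^22(3) = σ^6(3).
Advancing 6 steps from 3: 3 → 1 → 8 → 9 → 7 → 4 → 6.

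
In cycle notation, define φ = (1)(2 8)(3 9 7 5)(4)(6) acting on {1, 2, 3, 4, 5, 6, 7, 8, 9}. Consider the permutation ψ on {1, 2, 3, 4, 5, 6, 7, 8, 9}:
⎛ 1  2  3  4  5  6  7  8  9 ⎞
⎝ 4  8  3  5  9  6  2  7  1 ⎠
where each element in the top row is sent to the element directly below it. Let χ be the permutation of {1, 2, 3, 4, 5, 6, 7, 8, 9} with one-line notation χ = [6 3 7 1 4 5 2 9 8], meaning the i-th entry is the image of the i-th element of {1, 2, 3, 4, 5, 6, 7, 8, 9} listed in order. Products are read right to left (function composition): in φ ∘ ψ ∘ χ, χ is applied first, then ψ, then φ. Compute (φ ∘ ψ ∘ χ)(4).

Chase 4: χ(4) = 1; ψ(1) = 4; φ(4) = 4. Hence (φ ∘ ψ ∘ χ)(4) = 4.

4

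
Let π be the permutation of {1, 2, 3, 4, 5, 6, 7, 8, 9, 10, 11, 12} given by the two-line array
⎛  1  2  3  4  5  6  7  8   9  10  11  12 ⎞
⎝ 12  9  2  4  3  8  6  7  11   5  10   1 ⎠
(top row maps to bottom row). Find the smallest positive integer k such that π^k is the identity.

6

Writing π as disjoint cycles, the cycle lengths are 6, 3, 2, 1.
The order of π is the least common multiple of its cycle lengths: lcm(6, 3, 2) = 6.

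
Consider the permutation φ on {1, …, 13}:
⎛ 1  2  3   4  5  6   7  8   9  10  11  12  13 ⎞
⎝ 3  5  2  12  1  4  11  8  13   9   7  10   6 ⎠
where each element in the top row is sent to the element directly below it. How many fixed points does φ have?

1

The fixed points (elements with φ(x) = x) are {8}, so there is 1.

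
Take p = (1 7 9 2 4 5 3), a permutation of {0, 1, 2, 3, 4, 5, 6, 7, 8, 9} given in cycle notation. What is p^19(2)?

2 lies in the 7-cycle (1 7 9 2 4 5 3).
On a 7-cycle, p^7 is the identity, so p^19 = p^5 there (19 ≡ 5 mod 7).
Advancing 5 steps from 2: 2 → 4 → 5 → 3 → 1 → 7.

7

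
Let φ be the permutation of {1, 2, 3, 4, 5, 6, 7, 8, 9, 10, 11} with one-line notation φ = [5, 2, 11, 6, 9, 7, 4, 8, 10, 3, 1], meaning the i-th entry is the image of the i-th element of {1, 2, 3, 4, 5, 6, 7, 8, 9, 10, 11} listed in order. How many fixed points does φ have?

The fixed points (elements with φ(x) = x) are {2, 8}, so there are 2.

2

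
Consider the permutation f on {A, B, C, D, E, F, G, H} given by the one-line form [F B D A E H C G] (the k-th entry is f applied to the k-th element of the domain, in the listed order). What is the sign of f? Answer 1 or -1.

-1

In disjoint-cycle form the cycle lengths are 6, 1, 1.
A cycle of length ℓ contributes ℓ−1 transpositions, so f is a product of 5 transpositions — odd.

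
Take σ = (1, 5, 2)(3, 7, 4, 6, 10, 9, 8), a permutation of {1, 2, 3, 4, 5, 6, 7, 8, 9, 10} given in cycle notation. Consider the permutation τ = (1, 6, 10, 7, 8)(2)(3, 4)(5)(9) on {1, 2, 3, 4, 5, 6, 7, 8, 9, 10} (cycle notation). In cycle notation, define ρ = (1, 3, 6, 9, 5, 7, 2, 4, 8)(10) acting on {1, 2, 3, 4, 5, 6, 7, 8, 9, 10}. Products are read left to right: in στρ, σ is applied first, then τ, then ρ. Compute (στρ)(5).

4

(στρ)(5) = ρ(τ(σ(5))). σ(5) = 2, then τ(2) = 2, then ρ(2) = 4, so the result is 4.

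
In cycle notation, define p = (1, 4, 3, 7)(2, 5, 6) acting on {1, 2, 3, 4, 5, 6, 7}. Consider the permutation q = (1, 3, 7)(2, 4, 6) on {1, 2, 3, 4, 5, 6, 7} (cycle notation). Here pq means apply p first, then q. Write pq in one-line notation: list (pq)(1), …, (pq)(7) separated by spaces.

(pq)(x) = q(p(x)). Computing each image: q(p(1)) = q(4) = 6, q(p(2)) = q(5) = 5, q(p(3)) = q(7) = 1, q(p(4)) = q(3) = 7, q(p(5)) = q(6) = 2, q(p(6)) = q(2) = 4, q(p(7)) = q(1) = 3.
Hence pq = [6 5 1 7 2 4 3].

6 5 1 7 2 4 3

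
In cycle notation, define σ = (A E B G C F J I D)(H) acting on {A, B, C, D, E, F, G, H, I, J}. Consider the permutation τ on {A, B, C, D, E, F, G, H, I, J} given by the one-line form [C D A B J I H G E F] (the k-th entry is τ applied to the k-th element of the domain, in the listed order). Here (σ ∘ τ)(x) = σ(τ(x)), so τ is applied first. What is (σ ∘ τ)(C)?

τ(C) = A, then σ(A) = E; composing gives (σ ∘ τ)(C) = E.

E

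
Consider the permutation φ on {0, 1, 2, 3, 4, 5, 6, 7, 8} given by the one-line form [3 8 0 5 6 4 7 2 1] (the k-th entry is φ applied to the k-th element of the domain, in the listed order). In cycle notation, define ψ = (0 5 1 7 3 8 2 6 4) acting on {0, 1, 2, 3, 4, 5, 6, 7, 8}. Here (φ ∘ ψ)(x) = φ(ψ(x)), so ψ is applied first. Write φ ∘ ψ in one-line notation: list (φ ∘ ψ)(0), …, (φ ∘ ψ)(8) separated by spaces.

4 2 7 1 3 8 6 5 0

(φ ∘ ψ)(x) = φ(ψ(x)). Computing each image: φ(ψ(0)) = φ(5) = 4, φ(ψ(1)) = φ(7) = 2, φ(ψ(2)) = φ(6) = 7, φ(ψ(3)) = φ(8) = 1, φ(ψ(4)) = φ(0) = 3, φ(ψ(5)) = φ(1) = 8, φ(ψ(6)) = φ(4) = 6, φ(ψ(7)) = φ(3) = 5, φ(ψ(8)) = φ(2) = 0.
Hence φ ∘ ψ = [4 2 7 1 3 8 6 5 0].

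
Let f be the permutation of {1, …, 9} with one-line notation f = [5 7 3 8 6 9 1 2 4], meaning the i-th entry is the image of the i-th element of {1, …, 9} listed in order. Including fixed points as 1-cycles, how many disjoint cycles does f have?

2

The cycle decomposition is (1, 5, 6, 9, 4, 8, 2, 7)(3), which has 2 cycles (counting 1-cycles).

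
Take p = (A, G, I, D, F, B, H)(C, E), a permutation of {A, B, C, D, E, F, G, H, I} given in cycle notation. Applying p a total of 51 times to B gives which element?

A

B lies in the 7-cycle (A, G, I, D, F, B, H).
On a 7-cycle, p^7 is the identity, so p^51 = p^2 there (51 ≡ 2 mod 7).
Stepping 2 places around the cycle: B → H → A.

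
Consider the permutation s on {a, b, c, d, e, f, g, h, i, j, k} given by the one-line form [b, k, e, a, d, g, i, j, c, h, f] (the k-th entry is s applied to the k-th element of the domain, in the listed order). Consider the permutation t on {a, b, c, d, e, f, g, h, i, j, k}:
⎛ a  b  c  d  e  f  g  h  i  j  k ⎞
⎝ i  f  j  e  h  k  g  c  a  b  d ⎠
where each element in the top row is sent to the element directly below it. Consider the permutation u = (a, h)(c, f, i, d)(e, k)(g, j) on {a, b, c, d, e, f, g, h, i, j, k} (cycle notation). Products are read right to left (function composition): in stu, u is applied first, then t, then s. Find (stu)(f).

b

(stu)(f) = s(t(u(f))). u(f) = i, then t(i) = a, then s(a) = b, so the result is b.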